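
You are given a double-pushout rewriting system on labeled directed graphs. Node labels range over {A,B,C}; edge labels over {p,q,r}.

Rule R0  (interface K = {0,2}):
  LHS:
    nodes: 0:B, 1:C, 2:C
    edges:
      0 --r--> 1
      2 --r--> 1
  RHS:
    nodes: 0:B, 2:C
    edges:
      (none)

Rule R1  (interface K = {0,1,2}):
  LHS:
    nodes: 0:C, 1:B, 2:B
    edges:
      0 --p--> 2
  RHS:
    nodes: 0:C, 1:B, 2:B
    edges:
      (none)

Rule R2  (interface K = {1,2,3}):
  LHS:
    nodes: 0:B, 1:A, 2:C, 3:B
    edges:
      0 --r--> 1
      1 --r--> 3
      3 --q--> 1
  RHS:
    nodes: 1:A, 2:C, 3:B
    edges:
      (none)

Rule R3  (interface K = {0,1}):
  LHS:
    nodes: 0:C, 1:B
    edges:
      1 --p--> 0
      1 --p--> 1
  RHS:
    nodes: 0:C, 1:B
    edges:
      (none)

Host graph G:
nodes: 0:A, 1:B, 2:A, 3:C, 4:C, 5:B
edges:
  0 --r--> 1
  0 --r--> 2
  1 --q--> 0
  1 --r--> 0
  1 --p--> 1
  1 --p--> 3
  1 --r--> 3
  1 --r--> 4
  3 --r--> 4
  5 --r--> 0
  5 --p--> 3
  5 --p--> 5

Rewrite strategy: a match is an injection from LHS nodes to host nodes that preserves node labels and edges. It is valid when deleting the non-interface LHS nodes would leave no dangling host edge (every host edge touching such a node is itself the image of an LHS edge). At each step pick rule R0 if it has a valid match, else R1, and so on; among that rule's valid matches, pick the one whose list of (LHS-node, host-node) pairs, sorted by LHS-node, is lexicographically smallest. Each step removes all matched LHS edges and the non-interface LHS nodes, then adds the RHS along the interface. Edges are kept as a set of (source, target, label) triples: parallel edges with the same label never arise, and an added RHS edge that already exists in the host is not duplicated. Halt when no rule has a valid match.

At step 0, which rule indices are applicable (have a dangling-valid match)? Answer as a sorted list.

Answer: [R0,R3]

Steps:
R0: 1 valid match — {0↦1, 1↦4, 2↦3}
R1: no valid match — LHS pattern not found
R2: no valid match — 2 raw matches, all fail dangling condition
R3: 2 valid matches — {0↦3, 1↦1}, {0↦3, 1↦5}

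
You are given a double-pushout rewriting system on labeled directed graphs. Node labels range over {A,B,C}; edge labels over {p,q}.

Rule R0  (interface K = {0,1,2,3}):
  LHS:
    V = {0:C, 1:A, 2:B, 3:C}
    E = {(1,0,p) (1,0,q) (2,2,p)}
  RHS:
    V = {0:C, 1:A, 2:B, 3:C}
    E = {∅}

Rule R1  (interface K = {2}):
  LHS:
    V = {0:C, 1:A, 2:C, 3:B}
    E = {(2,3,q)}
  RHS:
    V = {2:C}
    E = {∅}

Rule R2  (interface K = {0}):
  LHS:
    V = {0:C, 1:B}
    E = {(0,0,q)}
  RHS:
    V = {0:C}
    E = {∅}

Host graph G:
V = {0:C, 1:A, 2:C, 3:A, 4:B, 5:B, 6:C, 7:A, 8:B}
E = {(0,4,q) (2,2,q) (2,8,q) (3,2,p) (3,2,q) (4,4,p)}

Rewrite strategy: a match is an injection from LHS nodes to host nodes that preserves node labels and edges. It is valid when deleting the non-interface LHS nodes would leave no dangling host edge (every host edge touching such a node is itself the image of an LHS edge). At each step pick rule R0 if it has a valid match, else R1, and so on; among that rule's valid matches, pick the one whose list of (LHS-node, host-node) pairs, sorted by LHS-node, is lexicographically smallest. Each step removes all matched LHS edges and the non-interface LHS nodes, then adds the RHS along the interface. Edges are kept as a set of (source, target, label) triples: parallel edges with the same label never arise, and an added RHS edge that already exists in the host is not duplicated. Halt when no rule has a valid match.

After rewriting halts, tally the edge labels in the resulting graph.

[0] host  ⇒  9 nodes, 6 edges  {0-q->4 2-q->2 2-q->8 3-p->2 3-q->2 4-p->4}
[1] R0 @ {0↦2, 1↦3, 2↦4, 3↦0}  ⇒  9 nodes, 3 edges  {0-q->4 2-q->2 2-q->8}
[2] R1 @ {0↦6, 1↦1, 2↦0, 3↦4}  ⇒  6 nodes, 2 edges  {2-q->2 2-q->8}
[3] R1 @ {0↦0, 1↦3, 2↦2, 3↦8}  ⇒  3 nodes, 1 edges  {2-q->2}
[4] R2 @ {0↦2, 1↦5}  ⇒  2 nodes, 0 edges  {∅}
halt: no rule applies after step 4
NF edges: []

Answer: (no edges)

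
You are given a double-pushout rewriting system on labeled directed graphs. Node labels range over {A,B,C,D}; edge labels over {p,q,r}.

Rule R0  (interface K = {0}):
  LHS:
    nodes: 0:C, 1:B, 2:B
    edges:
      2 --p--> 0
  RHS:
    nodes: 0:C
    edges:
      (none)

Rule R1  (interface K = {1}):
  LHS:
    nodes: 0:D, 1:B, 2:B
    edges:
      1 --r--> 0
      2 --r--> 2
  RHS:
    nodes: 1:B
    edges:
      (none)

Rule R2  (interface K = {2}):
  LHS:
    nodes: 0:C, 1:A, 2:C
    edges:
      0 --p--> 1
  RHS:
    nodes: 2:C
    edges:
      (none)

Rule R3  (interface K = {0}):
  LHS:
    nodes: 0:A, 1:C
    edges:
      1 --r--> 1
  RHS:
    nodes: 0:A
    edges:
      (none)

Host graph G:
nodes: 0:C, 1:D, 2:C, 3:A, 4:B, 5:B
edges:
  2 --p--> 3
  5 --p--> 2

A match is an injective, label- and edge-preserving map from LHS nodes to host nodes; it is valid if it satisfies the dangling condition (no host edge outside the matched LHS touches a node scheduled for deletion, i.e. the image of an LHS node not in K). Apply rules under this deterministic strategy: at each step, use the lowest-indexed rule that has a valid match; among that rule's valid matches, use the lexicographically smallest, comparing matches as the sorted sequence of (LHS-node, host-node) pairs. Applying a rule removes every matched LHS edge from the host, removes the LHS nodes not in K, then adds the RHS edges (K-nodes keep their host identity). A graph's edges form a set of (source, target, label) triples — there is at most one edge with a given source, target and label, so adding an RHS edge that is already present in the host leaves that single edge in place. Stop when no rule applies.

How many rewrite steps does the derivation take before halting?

[0] host  ⇒  6 nodes, 2 edges  {2-p->3 5-p->2}
[1] R0 @ {0↦2, 1↦4, 2↦5}  ⇒  4 nodes, 1 edges  {2-p->3}
[2] R2 @ {0↦2, 1↦3, 2↦0}  ⇒  2 nodes, 0 edges  {∅}
final graph: no rule applies after step 2

Answer: 2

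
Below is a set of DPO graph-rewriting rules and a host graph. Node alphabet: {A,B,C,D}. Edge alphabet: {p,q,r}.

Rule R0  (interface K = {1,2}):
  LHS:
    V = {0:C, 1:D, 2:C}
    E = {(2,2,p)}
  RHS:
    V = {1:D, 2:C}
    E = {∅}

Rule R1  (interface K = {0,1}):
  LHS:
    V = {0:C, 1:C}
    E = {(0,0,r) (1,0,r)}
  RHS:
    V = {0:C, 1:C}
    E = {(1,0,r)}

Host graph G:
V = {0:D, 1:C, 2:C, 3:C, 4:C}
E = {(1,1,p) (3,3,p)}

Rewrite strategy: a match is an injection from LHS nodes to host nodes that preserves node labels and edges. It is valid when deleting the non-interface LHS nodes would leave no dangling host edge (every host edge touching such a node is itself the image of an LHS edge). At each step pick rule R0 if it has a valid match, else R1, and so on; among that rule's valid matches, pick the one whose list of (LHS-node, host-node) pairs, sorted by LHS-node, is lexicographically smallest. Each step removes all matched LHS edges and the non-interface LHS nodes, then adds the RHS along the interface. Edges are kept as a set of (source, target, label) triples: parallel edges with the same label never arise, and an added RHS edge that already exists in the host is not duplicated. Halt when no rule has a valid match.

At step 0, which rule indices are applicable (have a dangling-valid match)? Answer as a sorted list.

Answer: [R0]

Rewrite trace:
R0: 4 valid matches — {0↦2, 1↦0, 2↦1}, {0↦2, 1↦0, 2↦3}, {0↦4, 1↦0, 2↦1} (+1 more)
R1: no valid match — LHS pattern not found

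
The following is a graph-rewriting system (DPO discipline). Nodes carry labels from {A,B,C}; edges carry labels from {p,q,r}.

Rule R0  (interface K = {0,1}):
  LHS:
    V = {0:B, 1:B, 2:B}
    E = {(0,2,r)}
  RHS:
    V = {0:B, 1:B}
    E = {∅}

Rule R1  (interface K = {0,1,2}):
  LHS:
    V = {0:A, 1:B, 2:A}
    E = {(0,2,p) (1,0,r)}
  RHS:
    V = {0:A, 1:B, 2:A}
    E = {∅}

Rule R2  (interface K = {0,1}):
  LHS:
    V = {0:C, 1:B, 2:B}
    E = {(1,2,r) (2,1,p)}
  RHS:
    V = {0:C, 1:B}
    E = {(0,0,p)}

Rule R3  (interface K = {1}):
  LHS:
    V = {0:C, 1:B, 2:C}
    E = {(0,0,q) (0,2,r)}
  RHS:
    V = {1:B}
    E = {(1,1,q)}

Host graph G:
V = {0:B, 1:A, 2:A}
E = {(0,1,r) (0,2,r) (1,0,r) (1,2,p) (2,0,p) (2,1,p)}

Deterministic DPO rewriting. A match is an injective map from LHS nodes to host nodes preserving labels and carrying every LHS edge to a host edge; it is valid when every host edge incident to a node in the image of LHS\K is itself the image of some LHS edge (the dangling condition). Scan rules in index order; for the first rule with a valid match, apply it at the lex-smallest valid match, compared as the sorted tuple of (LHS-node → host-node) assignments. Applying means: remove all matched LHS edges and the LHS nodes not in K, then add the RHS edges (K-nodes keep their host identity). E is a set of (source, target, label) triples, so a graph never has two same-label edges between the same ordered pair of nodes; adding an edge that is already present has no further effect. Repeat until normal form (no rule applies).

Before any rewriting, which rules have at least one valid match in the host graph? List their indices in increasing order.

Answer: [R1]

Derivation:
R0: no valid match — LHS pattern not found
R1: 2 valid matches — {0↦1, 1↦0, 2↦2}, {0↦2, 1↦0, 2↦1}
R2: no valid match — LHS pattern not found
R3: no valid match — LHS pattern not found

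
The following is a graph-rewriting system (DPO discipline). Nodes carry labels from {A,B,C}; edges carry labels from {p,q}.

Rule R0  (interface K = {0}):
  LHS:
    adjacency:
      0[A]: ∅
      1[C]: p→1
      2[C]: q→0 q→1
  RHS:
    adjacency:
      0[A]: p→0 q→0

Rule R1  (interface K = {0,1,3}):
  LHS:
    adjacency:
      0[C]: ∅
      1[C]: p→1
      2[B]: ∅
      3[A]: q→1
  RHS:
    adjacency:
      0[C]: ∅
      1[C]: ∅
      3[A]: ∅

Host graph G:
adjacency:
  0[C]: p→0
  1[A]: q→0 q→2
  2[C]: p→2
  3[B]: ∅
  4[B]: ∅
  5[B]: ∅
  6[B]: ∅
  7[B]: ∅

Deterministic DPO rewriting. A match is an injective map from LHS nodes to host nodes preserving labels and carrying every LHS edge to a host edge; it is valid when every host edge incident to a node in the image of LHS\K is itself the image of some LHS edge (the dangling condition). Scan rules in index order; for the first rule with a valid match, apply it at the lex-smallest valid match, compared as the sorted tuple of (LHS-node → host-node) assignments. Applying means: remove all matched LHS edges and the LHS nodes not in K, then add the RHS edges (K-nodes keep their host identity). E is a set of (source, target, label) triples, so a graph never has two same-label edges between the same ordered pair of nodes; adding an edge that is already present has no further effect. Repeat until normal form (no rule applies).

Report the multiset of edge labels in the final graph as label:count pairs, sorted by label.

Answer: (no edges)

Rewrite trace:
initial: |V|=8 |E|=4  E = 0-p->0 1-q->0 1-q->2 2-p->2
step 1: apply R1 at {0↦0, 1↦2, 2↦3, 3↦1}  → |V|=7 |E|=2  E = 0-p->0 1-q->0
step 2: apply R1 at {0↦2, 1↦0, 2↦4, 3↦1}  → |V|=6 |E|=0  E = ∅
normal form: no rule applies after step 2
NF edges: []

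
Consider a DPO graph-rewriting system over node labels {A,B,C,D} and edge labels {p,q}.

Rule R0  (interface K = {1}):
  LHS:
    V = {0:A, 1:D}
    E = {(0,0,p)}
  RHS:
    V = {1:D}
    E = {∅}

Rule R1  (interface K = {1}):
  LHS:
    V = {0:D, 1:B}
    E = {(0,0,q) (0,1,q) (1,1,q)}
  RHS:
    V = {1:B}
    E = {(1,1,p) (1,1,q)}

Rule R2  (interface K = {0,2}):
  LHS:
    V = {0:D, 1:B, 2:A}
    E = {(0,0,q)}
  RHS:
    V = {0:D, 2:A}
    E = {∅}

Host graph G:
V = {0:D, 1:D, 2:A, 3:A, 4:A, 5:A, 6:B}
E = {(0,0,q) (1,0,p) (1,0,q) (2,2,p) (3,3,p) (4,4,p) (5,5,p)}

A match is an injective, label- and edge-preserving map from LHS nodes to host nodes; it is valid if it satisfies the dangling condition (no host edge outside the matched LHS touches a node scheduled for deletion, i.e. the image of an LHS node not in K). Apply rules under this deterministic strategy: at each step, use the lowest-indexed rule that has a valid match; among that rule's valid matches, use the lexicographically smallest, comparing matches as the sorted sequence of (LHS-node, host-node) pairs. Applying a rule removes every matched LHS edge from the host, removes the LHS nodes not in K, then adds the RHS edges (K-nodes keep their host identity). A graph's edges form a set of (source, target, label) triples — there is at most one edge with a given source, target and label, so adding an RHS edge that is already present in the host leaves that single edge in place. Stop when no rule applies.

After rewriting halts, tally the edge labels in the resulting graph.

initial: |V|=7 |E|=7  E = 0-q->0 1-p->0 1-q->0 2-p->2 3-p->3 4-p->4 5-p->5
step 1: apply R0 at {0↦2, 1↦0}  → |V|=6 |E|=6  E = 0-q->0 1-p->0 1-q->0 3-p->3 4-p->4 5-p->5
step 2: apply R0 at {0↦3, 1↦0}  → |V|=5 |E|=5  E = 0-q->0 1-p->0 1-q->0 4-p->4 5-p->5
step 3: apply R0 at {0↦4, 1↦0}  → |V|=4 |E|=4  E = 0-q->0 1-p->0 1-q->0 5-p->5
step 4: apply R0 at {0↦5, 1↦0}  → |V|=3 |E|=3  E = 0-q->0 1-p->0 1-q->0
normal form: no rule applies after step 4
NF edges: [(0, 0, 'q'), (1, 0, 'p'), (1, 0, 'q')]

Answer: p:1 q:2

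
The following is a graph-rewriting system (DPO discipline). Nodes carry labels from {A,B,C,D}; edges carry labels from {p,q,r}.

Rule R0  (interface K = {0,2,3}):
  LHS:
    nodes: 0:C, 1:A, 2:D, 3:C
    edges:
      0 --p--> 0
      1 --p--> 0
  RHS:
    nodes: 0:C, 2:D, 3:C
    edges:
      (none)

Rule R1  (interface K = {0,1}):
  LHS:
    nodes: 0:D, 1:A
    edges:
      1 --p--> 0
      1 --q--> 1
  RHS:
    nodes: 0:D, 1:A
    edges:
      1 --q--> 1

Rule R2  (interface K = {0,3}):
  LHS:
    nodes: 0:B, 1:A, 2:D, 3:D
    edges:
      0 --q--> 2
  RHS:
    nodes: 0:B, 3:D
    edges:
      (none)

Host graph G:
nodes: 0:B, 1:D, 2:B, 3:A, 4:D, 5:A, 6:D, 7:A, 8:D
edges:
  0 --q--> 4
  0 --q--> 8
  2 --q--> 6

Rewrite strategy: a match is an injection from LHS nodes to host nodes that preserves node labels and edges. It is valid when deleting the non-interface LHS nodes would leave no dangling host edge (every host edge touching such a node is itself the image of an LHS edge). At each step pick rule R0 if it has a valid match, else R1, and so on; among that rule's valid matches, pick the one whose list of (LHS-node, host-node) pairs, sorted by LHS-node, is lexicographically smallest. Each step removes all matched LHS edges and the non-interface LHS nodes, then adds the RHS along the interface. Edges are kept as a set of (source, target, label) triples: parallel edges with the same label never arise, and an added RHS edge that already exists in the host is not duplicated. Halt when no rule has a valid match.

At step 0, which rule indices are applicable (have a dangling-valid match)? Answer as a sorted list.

R0: no valid match — LHS pattern not found
R1: no valid match — LHS pattern not found
R2: 27 valid matches — {0↦0, 1↦3, 2↦4, 3↦1}, {0↦0, 1↦3, 2↦4, 3↦6}, {0↦0, 1↦3, 2↦4, 3↦8} (+24 more)

Answer: [R2]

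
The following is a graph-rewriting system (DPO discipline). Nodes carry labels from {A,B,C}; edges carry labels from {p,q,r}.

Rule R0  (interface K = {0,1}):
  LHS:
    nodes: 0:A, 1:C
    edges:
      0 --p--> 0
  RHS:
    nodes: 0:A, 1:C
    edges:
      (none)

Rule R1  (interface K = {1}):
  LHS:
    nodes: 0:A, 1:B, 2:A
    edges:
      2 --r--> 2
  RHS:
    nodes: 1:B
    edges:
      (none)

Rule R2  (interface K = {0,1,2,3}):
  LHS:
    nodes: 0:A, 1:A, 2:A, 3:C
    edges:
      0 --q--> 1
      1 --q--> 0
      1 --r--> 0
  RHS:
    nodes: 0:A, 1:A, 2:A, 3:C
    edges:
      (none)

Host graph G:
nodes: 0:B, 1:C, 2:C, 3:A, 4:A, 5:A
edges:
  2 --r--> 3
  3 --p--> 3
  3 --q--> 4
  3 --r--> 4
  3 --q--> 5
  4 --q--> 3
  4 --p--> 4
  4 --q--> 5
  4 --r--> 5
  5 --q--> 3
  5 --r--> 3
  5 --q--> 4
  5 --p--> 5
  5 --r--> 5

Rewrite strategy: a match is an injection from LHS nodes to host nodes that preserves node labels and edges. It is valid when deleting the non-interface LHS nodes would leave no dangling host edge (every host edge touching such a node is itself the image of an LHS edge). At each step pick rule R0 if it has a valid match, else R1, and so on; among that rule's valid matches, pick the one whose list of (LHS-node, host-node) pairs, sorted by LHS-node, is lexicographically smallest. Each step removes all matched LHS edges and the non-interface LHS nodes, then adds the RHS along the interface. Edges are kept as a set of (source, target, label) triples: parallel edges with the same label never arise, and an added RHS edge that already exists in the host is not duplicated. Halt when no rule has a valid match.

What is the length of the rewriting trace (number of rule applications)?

[0] host  ⇒  6 nodes, 14 edges  {2-r->3 3-p->3 3-q->4 3-r->4 3-q->5 4-q->3 4-p->4 4-q->5 4-r->5 5-q->3 5-r->3 5-q->4 5-p->5 5-r->5}
[1] R0 @ {0↦3, 1↦1}  ⇒  6 nodes, 13 edges  {2-r->3 3-q->4 3-r->4 3-q->5 4-q->3 4-p->4 4-q->5 4-r->5 5-q->3 5-r->3 5-q->4 5-p->5 5-r->5}
[2] R0 @ {0↦4, 1↦1}  ⇒  6 nodes, 12 edges  {2-r->3 3-q->4 3-r->4 3-q->5 4-q->3 4-q->5 4-r->5 5-q->3 5-r->3 5-q->4 5-p->5 5-r->5}
[3] R0 @ {0↦5, 1↦1}  ⇒  6 nodes, 11 edges  {2-r->3 3-q->4 3-r->4 3-q->5 4-q->3 4-q->5 4-r->5 5-q->3 5-r->3 5-q->4 5-r->5}
[4] R2 @ {0↦3, 1↦5, 2↦4, 3↦1}  ⇒  6 nodes, 8 edges  {2-r->3 3-q->4 3-r->4 4-q->3 4-q->5 4-r->5 5-q->4 5-r->5}
[5] R2 @ {0↦4, 1↦3, 2↦5, 3↦1}  ⇒  6 nodes, 5 edges  {2-r->3 4-q->5 4-r->5 5-q->4 5-r->5}
[6] R2 @ {0↦5, 1↦4, 2↦3, 3↦1}  ⇒  6 nodes, 2 edges  {2-r->3 5-r->5}
[7] R1 @ {0↦4, 1↦0, 2↦5}  ⇒  4 nodes, 1 edges  {2-r->3}
final graph: no rule applies after step 7

Answer: 7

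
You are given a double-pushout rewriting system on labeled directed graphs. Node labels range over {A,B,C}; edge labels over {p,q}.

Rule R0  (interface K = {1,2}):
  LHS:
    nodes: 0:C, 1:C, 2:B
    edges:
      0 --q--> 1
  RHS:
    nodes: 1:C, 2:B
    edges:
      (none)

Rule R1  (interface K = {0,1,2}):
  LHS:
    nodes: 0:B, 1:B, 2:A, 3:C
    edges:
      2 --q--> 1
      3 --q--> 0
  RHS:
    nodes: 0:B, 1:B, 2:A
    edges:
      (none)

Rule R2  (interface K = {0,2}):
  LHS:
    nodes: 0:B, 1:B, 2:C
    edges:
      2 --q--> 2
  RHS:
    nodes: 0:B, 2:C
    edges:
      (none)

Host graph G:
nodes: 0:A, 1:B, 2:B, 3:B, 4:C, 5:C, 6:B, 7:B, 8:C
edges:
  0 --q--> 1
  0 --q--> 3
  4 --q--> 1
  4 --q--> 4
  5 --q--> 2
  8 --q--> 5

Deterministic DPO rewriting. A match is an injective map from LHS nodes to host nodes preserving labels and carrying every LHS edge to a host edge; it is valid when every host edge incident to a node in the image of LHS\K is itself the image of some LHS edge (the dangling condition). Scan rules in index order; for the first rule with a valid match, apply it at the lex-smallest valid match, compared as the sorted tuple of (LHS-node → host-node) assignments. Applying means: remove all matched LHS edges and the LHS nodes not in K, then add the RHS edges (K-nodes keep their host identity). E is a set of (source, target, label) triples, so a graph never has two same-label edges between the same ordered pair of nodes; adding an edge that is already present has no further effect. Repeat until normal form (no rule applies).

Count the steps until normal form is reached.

initial: |V|=9 |E|=6  E = 0-q->1 0-q->3 4-q->1 4-q->4 5-q->2 8-q->5
step 1: apply R0 at {0↦8, 1↦5, 2↦1}  → |V|=8 |E|=5  E = 0-q->1 0-q->3 4-q->1 4-q->4 5-q->2
step 2: apply R1 at {0↦2, 1↦1, 2↦0, 3↦5}  → |V|=7 |E|=3  E = 0-q->3 4-q->1 4-q->4
step 3: apply R2 at {0↦1, 1↦2, 2↦4}  → |V|=6 |E|=2  E = 0-q->3 4-q->1
step 4: apply R1 at {0↦1, 1↦3, 2↦0, 3↦4}  → |V|=5 |E|=0  E = ∅
final graph: no rule applies after step 4

Answer: 4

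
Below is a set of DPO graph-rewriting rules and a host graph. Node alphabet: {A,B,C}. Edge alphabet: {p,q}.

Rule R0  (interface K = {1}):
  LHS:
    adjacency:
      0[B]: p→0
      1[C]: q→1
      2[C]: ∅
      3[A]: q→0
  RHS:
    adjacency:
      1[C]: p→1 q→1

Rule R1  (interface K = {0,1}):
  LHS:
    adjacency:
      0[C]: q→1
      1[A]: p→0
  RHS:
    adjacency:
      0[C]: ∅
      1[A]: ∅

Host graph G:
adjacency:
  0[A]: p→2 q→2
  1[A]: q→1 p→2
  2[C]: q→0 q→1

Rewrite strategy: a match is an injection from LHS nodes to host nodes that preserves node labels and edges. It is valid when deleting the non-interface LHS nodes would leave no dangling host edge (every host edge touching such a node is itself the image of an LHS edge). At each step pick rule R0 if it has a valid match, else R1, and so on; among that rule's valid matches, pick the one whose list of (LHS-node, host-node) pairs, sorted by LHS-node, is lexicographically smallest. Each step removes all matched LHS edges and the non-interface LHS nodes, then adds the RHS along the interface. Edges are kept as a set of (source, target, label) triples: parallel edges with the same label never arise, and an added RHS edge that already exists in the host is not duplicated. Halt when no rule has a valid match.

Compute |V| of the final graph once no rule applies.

Answer: 3

Derivation:
[0] host  ⇒  3 nodes, 6 edges  {0-p->2 0-q->2 1-q->1 1-p->2 2-q->0 2-q->1}
[1] R1 @ {0↦2, 1↦0}  ⇒  3 nodes, 4 edges  {0-q->2 1-q->1 1-p->2 2-q->1}
[2] R1 @ {0↦2, 1↦1}  ⇒  3 nodes, 2 edges  {0-q->2 1-q->1}
final graph: no rule applies after step 2
NF nodes: {0:A, 1:A, 2:C}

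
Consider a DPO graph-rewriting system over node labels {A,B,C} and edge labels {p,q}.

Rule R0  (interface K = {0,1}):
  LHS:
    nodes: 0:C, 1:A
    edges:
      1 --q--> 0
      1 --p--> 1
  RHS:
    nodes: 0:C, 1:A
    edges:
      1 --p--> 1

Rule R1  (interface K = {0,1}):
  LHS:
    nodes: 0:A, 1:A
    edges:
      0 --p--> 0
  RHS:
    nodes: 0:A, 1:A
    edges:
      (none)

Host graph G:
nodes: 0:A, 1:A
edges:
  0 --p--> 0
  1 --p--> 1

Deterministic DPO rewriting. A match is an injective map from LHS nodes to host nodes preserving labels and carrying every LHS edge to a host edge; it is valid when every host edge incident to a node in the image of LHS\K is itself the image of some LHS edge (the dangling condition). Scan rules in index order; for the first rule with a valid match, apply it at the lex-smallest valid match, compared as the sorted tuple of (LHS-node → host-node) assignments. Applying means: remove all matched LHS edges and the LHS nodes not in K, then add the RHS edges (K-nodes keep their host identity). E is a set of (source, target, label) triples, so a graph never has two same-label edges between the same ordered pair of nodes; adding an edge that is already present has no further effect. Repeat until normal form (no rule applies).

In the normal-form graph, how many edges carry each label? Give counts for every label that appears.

Answer: (no edges)

Steps:
start.  V:2 E:2  edges: 0-p->0 1-p->1
1. fire R1 via {0↦0, 1↦1}  →  V:2 E:1  edges: 1-p->1
2. fire R1 via {0↦1, 1↦0}  →  V:2 E:0  edges: ∅
normal form: no rule applies after step 2
NF edges: []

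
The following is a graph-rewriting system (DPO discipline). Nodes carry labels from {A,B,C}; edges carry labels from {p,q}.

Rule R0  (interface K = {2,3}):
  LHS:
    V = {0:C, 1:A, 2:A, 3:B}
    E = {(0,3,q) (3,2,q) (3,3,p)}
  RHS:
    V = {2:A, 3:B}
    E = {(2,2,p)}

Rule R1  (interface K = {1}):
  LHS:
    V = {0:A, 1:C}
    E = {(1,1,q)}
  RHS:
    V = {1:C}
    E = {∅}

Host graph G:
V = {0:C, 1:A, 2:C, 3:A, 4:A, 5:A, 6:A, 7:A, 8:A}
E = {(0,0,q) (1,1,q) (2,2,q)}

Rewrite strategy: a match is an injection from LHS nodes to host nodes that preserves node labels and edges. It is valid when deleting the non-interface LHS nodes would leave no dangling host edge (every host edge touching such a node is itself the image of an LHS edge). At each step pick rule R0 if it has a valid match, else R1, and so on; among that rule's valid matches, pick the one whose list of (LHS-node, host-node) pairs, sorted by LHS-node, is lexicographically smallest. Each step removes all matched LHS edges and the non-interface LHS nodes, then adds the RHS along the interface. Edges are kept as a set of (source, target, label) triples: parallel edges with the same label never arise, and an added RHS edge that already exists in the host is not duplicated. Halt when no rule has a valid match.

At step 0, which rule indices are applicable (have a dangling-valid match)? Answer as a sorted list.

Answer: [R1]

Rewrite trace:
R0: no valid match — LHS pattern not found
R1: 12 valid matches — {0↦3, 1↦0}, {0↦3, 1↦2}, {0↦4, 1↦0} (+9 more)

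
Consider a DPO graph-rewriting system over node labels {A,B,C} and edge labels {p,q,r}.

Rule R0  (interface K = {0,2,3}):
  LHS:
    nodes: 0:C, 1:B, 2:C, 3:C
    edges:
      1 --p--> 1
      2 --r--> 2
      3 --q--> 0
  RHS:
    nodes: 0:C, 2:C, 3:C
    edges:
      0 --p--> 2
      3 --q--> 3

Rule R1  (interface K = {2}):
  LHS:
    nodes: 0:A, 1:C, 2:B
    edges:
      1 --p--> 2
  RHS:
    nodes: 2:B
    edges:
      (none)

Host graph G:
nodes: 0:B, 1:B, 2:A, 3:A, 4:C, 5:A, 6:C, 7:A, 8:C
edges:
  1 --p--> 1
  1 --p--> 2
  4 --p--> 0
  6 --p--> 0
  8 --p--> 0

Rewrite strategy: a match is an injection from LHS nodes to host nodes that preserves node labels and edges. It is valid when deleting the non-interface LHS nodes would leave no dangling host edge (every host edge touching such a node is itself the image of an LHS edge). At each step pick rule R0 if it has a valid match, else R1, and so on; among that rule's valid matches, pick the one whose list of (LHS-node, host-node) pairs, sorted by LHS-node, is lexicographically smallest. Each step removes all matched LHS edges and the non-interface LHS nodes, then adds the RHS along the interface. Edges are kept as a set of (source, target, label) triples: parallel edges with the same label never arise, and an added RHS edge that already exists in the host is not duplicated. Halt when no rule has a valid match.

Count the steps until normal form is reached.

Answer: 3

Derivation:
start.  V:9 E:5  edges: 1-p->1 1-p->2 4-p->0 6-p->0 8-p->0
1. fire R1 via {0↦3, 1↦4, 2↦0}  →  V:7 E:4  edges: 1-p->1 1-p->2 6-p->0 8-p->0
2. fire R1 via {0↦5, 1↦6, 2↦0}  →  V:5 E:3  edges: 1-p->1 1-p->2 8-p->0
3. fire R1 via {0↦7, 1↦8, 2↦0}  →  V:3 E:2  edges: 1-p->1 1-p->2
halt: no rule applies after step 3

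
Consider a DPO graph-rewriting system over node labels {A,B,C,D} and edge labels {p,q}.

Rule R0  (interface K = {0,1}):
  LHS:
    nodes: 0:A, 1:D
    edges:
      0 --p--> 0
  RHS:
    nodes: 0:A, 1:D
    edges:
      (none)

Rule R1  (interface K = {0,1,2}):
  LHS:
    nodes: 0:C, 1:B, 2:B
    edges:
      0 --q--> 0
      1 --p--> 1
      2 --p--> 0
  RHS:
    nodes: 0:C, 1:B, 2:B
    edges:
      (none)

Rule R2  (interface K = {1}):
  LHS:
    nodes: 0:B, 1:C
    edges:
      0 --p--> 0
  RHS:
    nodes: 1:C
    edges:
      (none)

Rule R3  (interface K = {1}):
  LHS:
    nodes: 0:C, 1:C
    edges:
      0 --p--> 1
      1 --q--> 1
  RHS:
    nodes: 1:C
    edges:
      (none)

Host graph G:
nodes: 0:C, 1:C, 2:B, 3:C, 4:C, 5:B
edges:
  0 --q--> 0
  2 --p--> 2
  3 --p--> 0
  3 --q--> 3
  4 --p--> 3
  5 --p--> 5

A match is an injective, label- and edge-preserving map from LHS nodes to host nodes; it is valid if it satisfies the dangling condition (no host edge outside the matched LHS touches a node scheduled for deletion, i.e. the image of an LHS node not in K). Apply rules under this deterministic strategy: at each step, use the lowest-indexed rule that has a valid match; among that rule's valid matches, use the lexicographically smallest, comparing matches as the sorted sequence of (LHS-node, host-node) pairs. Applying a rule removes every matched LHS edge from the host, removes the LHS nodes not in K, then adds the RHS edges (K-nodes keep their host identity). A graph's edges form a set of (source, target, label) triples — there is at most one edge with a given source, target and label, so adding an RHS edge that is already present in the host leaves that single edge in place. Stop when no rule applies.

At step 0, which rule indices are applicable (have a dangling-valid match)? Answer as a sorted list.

Answer: [R2,R3]

Steps:
R0: no valid match — LHS pattern not found
R1: no valid match — LHS pattern not found
R2: 8 valid matches — {0↦2, 1↦0}, {0↦2, 1↦1}, {0↦2, 1↦3} (+5 more)
R3: 1 valid match — {0↦4, 1↦3}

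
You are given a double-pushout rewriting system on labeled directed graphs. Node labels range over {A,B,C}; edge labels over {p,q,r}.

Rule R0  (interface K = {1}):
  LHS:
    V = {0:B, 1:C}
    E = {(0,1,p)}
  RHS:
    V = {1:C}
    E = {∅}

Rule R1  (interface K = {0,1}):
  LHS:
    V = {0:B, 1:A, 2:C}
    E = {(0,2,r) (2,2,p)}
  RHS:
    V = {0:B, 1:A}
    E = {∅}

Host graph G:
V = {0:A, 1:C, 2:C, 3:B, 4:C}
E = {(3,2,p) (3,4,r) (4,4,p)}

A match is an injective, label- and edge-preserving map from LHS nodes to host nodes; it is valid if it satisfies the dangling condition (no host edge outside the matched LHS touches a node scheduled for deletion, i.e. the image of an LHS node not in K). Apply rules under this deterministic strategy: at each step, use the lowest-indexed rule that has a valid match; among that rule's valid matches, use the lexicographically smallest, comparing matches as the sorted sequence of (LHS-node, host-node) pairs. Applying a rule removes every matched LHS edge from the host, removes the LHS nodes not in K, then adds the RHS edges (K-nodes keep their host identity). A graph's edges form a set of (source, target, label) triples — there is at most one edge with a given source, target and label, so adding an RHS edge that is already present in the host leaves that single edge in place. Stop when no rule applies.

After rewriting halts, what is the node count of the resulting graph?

Answer: 3

Derivation:
start.  V:5 E:3  edges: 3-p->2 3-r->4 4-p->4
1. fire R1 via {0↦3, 1↦0, 2↦4}  →  V:4 E:1  edges: 3-p->2
2. fire R0 via {0↦3, 1↦2}  →  V:3 E:0  edges: ∅
final graph: no rule applies after step 2
NF nodes: {0:A, 1:C, 2:C}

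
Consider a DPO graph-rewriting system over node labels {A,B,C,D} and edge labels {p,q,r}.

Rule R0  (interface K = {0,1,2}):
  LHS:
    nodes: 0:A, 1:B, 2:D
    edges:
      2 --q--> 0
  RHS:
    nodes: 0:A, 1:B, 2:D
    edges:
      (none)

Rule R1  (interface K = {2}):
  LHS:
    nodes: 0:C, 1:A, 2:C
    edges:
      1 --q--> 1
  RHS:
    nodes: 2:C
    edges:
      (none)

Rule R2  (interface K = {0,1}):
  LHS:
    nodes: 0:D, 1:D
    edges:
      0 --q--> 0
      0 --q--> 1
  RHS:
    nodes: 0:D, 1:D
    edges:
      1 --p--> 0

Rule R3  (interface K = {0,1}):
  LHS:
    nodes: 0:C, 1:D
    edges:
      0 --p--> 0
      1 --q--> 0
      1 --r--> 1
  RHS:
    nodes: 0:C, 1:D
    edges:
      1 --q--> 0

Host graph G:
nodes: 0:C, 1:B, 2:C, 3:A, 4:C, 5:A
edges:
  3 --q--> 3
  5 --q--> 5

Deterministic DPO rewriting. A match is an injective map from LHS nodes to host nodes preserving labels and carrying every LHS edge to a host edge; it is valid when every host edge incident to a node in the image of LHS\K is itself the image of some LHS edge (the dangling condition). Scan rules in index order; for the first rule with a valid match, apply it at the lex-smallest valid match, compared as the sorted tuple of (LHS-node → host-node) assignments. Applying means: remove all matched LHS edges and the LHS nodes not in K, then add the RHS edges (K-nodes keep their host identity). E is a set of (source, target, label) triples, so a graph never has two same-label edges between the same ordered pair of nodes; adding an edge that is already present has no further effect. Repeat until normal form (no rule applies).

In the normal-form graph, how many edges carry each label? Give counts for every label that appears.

Answer: (no edges)

Steps:
start.  V:6 E:2  edges: 3-q->3 5-q->5
1. fire R1 via {0↦0, 1↦3, 2↦2}  →  V:4 E:1  edges: 5-q->5
2. fire R1 via {0↦2, 1↦5, 2↦4}  →  V:2 E:0  edges: ∅
final graph: no rule applies after step 2
NF edges: []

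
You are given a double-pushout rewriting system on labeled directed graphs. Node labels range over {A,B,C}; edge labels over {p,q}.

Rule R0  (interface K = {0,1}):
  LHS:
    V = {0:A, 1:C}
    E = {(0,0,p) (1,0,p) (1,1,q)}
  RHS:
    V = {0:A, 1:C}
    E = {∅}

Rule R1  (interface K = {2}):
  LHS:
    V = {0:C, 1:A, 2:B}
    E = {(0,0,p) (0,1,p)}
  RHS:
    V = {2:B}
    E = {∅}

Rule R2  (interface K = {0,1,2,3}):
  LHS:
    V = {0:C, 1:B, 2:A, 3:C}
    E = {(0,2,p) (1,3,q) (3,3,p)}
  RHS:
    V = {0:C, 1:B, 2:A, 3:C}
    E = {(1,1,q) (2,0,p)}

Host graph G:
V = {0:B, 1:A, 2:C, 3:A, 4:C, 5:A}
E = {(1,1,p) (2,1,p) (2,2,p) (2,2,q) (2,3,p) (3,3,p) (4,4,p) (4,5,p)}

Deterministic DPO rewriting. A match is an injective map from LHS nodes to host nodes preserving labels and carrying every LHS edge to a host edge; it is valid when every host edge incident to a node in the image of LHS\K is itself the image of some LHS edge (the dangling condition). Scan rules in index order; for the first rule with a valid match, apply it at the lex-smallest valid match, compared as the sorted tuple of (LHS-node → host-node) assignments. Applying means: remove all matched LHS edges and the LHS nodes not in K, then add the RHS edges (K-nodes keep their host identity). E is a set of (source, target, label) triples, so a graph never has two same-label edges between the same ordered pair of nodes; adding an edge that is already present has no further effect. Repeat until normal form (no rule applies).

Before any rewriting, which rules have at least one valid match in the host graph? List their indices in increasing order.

R0: 2 valid matches — {0↦1, 1↦2}, {0↦3, 1↦2}
R1: 1 valid match — {0↦4, 1↦5, 2↦0}
R2: no valid match — LHS pattern not found

Answer: [R0,R1]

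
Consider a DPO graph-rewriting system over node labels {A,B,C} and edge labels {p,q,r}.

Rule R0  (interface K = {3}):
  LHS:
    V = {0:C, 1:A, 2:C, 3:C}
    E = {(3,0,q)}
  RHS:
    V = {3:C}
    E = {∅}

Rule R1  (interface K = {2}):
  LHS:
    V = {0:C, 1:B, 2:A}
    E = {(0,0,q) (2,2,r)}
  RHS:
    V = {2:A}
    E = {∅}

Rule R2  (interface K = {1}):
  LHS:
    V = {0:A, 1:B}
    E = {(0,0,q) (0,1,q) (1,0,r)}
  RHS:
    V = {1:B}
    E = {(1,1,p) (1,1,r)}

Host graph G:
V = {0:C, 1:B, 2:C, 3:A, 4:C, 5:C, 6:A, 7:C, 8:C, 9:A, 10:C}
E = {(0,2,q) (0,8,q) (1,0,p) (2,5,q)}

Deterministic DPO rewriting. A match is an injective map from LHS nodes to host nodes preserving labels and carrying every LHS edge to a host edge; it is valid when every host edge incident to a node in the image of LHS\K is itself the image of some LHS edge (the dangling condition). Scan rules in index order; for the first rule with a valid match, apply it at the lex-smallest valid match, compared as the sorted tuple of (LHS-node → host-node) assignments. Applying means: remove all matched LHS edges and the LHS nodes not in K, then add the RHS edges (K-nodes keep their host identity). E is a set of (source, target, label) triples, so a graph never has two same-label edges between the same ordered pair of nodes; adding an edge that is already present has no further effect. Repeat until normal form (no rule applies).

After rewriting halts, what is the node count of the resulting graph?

Answer: 2

Rewrite trace:
initial: |V|=11 |E|=4  E = 0-q->2 0-q->8 1-p->0 2-q->5
step 1: apply R0 at {0↦5, 1↦3, 2↦4, 3↦2}  → |V|=8 |E|=3  E = 0-q->2 0-q->8 1-p->0
step 2: apply R0 at {0↦2, 1↦6, 2↦7, 3↦0}  → |V|=5 |E|=2  E = 0-q->8 1-p->0
step 3: apply R0 at {0↦8, 1↦9, 2↦10, 3↦0}  → |V|=2 |E|=1  E = 1-p->0
normal form: no rule applies after step 3
NF nodes: {0:C, 1:B}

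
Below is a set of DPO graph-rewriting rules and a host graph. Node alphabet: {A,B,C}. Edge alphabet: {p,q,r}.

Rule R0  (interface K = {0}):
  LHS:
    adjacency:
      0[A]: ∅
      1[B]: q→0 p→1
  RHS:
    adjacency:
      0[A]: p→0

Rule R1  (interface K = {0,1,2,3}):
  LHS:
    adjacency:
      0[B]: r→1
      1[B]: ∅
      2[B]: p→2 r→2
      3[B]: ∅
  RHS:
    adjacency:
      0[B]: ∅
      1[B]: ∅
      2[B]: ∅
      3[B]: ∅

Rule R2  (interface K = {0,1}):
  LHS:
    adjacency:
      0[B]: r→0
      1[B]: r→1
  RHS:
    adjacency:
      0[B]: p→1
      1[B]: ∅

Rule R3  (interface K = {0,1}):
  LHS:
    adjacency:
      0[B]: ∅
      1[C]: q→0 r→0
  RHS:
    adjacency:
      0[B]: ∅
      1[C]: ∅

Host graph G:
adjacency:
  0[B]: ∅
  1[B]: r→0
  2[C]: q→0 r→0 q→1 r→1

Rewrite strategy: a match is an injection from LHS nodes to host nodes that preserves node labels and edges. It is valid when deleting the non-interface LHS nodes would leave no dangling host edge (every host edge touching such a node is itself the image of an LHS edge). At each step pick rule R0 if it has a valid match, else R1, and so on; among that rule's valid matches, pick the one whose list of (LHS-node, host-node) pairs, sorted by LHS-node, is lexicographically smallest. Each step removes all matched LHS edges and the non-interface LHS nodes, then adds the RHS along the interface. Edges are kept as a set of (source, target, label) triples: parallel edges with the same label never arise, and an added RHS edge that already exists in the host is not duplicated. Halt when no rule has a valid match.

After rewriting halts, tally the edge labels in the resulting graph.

Answer: r:1

Steps:
[0] host  ⇒  3 nodes, 5 edges  {1-r->0 2-q->0 2-r->0 2-q->1 2-r->1}
[1] R3 @ {0↦0, 1↦2}  ⇒  3 nodes, 3 edges  {1-r->0 2-q->1 2-r->1}
[2] R3 @ {0↦1, 1↦2}  ⇒  3 nodes, 1 edges  {1-r->0}
halt: no rule applies after step 2
NF edges: [(1, 0, 'r')]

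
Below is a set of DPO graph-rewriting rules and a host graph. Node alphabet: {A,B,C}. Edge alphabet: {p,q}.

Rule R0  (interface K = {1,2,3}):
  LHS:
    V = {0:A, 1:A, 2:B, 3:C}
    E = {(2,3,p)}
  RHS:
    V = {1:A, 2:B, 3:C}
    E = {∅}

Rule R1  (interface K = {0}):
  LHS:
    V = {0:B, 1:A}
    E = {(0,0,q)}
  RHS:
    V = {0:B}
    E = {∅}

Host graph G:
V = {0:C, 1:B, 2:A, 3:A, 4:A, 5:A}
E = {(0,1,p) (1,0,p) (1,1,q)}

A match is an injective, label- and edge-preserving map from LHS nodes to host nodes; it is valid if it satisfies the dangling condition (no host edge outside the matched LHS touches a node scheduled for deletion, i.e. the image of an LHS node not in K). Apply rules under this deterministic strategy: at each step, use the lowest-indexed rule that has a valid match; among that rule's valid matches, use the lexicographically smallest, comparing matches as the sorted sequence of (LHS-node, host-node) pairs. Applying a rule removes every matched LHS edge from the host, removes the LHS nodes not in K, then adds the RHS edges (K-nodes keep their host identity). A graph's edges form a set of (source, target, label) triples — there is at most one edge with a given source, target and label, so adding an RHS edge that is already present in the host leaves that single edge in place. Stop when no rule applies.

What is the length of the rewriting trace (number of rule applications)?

initial: |V|=6 |E|=3  E = 0-p->1 1-p->0 1-q->1
step 1: apply R0 at {0↦2, 1↦3, 2↦1, 3↦0}  → |V|=5 |E|=2  E = 0-p->1 1-q->1
step 2: apply R1 at {0↦1, 1↦3}  → |V|=4 |E|=1  E = 0-p->1
normal form: no rule applies after step 2

Answer: 2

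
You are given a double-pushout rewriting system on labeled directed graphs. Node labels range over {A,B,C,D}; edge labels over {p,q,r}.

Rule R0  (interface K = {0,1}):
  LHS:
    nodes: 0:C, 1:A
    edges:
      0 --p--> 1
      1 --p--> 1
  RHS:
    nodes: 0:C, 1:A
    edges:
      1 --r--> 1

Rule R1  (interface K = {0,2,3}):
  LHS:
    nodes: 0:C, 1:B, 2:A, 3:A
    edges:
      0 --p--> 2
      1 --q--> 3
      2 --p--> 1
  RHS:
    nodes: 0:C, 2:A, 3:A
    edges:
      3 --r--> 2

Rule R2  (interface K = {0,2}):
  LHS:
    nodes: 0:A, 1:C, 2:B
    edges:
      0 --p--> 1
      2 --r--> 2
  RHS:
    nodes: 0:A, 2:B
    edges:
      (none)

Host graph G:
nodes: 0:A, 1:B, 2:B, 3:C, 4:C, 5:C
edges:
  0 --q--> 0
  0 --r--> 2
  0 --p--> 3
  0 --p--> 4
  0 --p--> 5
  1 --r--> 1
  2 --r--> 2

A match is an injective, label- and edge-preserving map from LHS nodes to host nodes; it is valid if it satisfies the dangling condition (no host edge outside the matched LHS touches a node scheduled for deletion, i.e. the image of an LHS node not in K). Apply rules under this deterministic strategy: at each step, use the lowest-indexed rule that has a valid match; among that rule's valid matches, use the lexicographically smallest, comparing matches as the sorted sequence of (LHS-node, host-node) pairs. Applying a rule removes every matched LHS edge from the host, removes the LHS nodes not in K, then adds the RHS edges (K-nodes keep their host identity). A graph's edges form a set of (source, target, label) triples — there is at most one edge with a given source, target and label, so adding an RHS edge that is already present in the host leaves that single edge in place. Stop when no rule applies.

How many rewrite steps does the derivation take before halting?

Answer: 2

Steps:
[0] host  ⇒  6 nodes, 7 edges  {0-q->0 0-r->2 0-p->3 0-p->4 0-p->5 1-r->1 2-r->2}
[1] R2 @ {0↦0, 1↦3, 2↦1}  ⇒  5 nodes, 5 edges  {0-q->0 0-r->2 0-p->4 0-p->5 2-r->2}
[2] R2 @ {0↦0, 1↦4, 2↦2}  ⇒  4 nodes, 3 edges  {0-q->0 0-r->2 0-p->5}
halt: no rule applies after step 2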